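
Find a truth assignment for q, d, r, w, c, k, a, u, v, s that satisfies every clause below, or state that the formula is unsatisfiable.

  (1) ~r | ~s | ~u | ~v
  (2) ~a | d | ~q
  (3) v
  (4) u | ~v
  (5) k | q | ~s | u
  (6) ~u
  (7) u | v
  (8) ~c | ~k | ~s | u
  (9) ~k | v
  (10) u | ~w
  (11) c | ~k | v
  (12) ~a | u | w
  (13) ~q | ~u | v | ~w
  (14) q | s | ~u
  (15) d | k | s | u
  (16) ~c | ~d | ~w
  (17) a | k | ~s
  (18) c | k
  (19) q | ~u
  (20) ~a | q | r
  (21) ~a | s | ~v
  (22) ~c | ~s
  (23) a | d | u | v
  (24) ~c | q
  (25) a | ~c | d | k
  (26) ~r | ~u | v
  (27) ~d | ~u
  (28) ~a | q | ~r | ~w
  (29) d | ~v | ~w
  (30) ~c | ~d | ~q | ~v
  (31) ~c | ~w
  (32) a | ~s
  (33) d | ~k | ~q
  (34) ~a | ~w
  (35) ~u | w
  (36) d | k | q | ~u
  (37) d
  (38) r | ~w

UNSATISFIABLE

Case u = True:
  Clause (~u) is falsified — contradiction.
Case u = False:
  (v) forces v = True.
  Clause (u | ~v) is falsified — contradiction.
Both cases fail, so the formula is unsatisfiable.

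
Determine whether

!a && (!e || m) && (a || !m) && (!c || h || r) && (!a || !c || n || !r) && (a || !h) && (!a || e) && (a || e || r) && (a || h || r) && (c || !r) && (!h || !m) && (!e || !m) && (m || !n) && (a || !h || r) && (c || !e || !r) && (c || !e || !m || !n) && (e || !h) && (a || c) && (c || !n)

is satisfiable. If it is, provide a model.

c = True, n = False, e = False, a = False, m = False, h = False, r = True

Unit clause (!a) forces a = False.
In (a || !m) only !m is left, so m = False.
In (a || !h) only !h is left, so h = False.
In (a || h || r) only r is left, so r = True.
In (c || !r) only c is left, so c = True.
In (m || !n) only !n is left, so n = False.
In (!e || m) only !e is left, so e = False.
All clauses satisfied.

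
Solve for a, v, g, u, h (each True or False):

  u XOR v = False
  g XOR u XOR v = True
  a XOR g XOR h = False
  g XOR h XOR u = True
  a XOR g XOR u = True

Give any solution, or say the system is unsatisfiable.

Adding constraints 1, 2, 3, 4, 5 mod 2: every variable appears an even number of times on the left, so the left side is 0.
But the right sides sum to 1 (mod 2). 0 ≠ 1 — the system is inconsistent.

The formula is unsatisfiable.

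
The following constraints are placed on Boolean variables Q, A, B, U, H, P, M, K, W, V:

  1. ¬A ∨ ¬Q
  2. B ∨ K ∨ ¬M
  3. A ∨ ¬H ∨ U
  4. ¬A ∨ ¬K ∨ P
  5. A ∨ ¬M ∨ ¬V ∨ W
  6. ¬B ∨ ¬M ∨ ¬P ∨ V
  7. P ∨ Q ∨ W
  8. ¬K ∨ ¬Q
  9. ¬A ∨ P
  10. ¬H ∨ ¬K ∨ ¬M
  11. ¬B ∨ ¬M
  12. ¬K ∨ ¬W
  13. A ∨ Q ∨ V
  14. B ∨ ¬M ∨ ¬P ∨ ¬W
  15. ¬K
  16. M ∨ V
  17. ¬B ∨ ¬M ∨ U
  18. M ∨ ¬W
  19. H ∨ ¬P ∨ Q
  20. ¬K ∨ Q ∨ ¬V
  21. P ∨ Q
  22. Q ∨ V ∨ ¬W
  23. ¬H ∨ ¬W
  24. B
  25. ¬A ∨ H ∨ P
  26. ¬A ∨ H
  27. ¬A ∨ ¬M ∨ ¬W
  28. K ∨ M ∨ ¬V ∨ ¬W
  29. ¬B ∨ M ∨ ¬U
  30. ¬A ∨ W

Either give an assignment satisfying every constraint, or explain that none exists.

Unit clause (¬K) forces K = False.
Unit clause (B) forces B = True.
In (¬B ∨ ¬M) only ¬M is left, so M = False.
In (M ∨ V) only V is left, so V = True.
In (M ∨ ¬W) only ¬W is left, so W = False.
In (¬B ∨ M ∨ ¬U) only ¬U is left, so U = False.
In (¬A ∨ W) only ¬A is left, so A = False.
In (A ∨ ¬H ∨ U) only ¬H is left, so H = False.
Set Q = True.
Set P = True.
All clauses satisfied.

Q=T, A=F, B=T, U=F, H=F, P=T, M=F, K=F, W=F, V=T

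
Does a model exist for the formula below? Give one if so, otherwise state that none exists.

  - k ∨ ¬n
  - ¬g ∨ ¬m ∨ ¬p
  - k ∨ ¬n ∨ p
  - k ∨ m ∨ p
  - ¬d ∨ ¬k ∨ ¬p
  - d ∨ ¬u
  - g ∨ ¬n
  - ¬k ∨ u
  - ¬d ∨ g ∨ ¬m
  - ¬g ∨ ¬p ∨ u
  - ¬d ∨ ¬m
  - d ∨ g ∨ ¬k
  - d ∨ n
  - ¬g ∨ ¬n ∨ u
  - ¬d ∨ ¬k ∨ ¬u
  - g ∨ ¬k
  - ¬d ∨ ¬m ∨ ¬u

u=T, d=T, n=F, p=T, k=F, m=F, g=F

Set u = True.
  then (d ∨ ¬u) forces d = True.
  then (¬d ∨ ¬m) forces m = False.
  then (¬d ∨ ¬k ∨ ¬u) forces k = False.
  then (k ∨ ¬n) forces n = False.
  then (k ∨ m ∨ p) forces p = True.
Set g = False.
All clauses satisfied.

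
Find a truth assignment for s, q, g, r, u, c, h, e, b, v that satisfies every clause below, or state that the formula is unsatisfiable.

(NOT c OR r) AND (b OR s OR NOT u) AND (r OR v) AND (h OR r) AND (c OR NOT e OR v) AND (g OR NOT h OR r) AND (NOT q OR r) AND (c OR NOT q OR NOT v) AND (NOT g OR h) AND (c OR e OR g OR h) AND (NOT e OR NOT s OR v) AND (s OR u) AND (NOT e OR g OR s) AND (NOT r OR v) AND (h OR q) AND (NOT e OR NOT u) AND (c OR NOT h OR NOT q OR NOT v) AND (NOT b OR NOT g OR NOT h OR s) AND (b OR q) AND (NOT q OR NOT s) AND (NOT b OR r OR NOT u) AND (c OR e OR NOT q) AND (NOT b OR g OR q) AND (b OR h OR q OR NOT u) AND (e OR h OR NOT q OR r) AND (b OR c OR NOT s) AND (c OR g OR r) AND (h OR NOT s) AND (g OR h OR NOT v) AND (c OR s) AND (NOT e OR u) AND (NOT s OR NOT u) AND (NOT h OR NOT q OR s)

Set s = True.
  then (NOT q OR NOT s) forces q = False.
  then (h OR NOT s) forces h = True.
  then (NOT s OR NOT u) forces u = False.
  then (b OR q) forces b = True.
  then (NOT b OR g OR q) forces g = True.
  then (NOT e OR u) forces e = False.
Set r = True.
  then (NOT r OR v) forces v = True.
Set c = True.
All clauses satisfied.

s: True, q: False, g: True, r: True, u: False, c: True, h: True, e: False, b: True, v: True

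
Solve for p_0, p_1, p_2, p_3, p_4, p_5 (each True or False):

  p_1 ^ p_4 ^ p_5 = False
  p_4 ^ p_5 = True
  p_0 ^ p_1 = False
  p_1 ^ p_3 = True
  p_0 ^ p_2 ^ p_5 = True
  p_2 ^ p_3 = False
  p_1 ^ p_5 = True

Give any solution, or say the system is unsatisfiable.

p_0=T, p_1=T, p_2=F, p_3=F, p_4=T, p_5=F

p_1 ^ p_4 ^ p_5 = T ^ T ^ F = False ✓
p_4 ^ p_5 = T ^ F = True ✓
p_0 ^ p_1 = T ^ T = False ✓
p_1 ^ p_3 = T ^ F = True ✓
p_0 ^ p_2 ^ p_5 = T ^ F ^ F = True ✓
p_2 ^ p_3 = F ^ F = False ✓
p_1 ^ p_5 = T ^ F = True ✓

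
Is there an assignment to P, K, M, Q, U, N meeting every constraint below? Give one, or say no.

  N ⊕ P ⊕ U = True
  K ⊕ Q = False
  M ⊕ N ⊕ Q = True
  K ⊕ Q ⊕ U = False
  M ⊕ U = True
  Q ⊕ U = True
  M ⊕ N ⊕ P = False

P: False, K: True, M: True, Q: True, U: False, N: True

N ⊕ P ⊕ U = T ⊕ F ⊕ F = True ✓
K ⊕ Q = T ⊕ T = False ✓
M ⊕ N ⊕ Q = T ⊕ T ⊕ T = True ✓
K ⊕ Q ⊕ U = T ⊕ T ⊕ F = False ✓
M ⊕ U = T ⊕ F = True ✓
Q ⊕ U = T ⊕ F = True ✓
M ⊕ N ⊕ P = T ⊕ T ⊕ F = False ✓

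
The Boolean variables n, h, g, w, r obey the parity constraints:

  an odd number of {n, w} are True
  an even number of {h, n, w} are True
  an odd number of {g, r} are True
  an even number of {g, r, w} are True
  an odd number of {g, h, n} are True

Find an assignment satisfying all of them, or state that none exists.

n = False, h = True, g = False, w = True, r = True

{n, w}: 1 true → odd ✓
{h, n, w}: 2 true → even ✓
{g, r}: 1 true → odd ✓
{g, r, w}: 2 true → even ✓
{g, h, n}: 1 true → odd ✓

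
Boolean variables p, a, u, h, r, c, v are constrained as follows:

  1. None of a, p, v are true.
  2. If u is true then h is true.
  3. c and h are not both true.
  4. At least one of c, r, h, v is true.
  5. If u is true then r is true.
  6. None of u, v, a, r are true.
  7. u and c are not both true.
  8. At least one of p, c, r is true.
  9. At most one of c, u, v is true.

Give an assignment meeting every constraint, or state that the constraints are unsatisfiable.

p = False, a = False, u = False, h = False, r = False, c = True, v = False

  (1) {a, p, v}: 0 true — none ✓
  (2) u=F ⇒ h: vacuous ✓
  (3) c=T, h=F — not both ✓
  (4) {c, r, h, v}: 1 true — at least one ✓
  (5) u=F ⇒ r: vacuous ✓
  (6) {u, v, a, r}: 0 true — none ✓
  (7) u=F, c=T — not both ✓
  (8) {p, c, r}: 1 true — at least one ✓
  (9) {c, u, v}: 1 true — at most one ✓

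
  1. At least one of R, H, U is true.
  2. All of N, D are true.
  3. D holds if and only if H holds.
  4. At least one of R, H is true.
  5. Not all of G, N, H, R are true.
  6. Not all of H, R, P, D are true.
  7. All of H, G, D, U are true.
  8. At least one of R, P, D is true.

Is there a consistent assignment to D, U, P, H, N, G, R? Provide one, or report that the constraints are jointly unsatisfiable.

D: True, U: True, P: True, H: True, N: True, G: True, R: False

  (1) {R, H, U}: 2 true — at least one ✓
  (2) {N, D}: all 2 true ✓
  (3) D=T, H=T — same ✓
  (4) {R, H}: 1 true — at least one ✓
  (5) {G, N, H, R}: 3/4 true — not all ✓
  (6) {H, R, P, D}: 3/4 true — not all ✓
  (7) {H, G, D, U}: all 4 true ✓
  (8) {R, P, D}: 2 true — at least one ✓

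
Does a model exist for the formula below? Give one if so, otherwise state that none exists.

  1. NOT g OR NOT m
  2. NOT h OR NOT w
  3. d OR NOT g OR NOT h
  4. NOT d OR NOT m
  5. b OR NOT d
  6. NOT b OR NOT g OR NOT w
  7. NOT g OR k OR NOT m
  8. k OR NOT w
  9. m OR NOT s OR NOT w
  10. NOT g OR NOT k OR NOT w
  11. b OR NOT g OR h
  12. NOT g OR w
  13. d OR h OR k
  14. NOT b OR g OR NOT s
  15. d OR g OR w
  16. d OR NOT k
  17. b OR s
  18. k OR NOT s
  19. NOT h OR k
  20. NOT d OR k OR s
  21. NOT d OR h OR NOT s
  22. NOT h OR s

b = True; h = False; k = True; s = False; m = False; d = True; g = False; w = True

Try b = False:
  (b OR NOT d) forces d = False.
  (d OR NOT k) forces k = False.
  (k OR NOT w) forces w = False.
  (NOT g OR w) forces g = False.
  clause (d OR g OR w) is falsified — backtrack.
So b = True.
Try h = True:
  (NOT h OR NOT w) forces w = False.
  (NOT g OR w) forces g = False.
  (NOT b OR g OR NOT s) forces s = False.
  clause (NOT h OR s) is falsified — backtrack.
So h = False.
Set k = True.
  then (d OR NOT k) forces d = True.
  then (NOT d OR h OR NOT s) forces s = False.
  then (NOT d OR NOT m) forces m = False.
Try g = True:
  (NOT b OR NOT g OR NOT w) forces w = False.
  clause (NOT g OR w) is falsified — backtrack.
So g = False.
Set w = True.
All clauses satisfied.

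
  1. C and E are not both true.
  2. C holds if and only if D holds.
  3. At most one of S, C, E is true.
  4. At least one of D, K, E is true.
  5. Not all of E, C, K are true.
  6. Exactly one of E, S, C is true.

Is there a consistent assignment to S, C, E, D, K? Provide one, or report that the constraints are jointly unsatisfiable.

S: False; C: False; E: True; D: False; K: False

  (1) C=F, E=T — not both ✓
  (2) C=F, D=F — same ✓
  (3) {S, C, E}: 1 true — at most one ✓
  (4) {D, K, E}: 1 true — at least one ✓
  (5) {E, C, K}: 1/3 true — not all ✓
  (6) {E, S, C}: 1 true — exactly one ✓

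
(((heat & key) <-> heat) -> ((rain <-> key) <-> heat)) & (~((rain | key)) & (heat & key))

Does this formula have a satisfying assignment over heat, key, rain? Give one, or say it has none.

UNSATISFIABLE

Case key = True: the conjunct ~((rain | key)) becomes ~((rain | True)) = False.
Case key = False: the conjunct key is False.
Both cases fail — unsatisfiable.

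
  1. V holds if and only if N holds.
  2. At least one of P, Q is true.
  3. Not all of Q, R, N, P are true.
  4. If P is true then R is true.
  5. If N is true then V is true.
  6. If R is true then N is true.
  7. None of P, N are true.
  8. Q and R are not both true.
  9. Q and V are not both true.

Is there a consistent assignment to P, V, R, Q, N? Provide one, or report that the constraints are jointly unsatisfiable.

P = False; V = False; R = False; Q = True; N = False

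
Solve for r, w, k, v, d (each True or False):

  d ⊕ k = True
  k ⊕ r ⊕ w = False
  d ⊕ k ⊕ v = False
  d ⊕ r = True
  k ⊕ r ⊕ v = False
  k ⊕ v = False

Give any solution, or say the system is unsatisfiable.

No satisfying assignment exists.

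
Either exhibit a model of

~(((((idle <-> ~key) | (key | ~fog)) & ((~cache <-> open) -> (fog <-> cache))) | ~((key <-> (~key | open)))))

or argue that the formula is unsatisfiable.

idle=F, fog=T, cache=F, key=T, open=T

  ~(((((idle <-> ~key) | (key | ~fog)) & ((~cache <-> open) -> (fog <-> cache))) | ~((key <-> (~key | open))))) = True
    (((idle <-> ~key) | (key | ~fog)) & ((~cache <-> open) -> (fog <-> cache))) | ~((key <-> (~key | open))) = False
      ((idle <-> ~key) | (key | ~fog)) & ((~cache <-> open) -> (fog <-> cache)) = False
        (idle <-> ~key) | (key | ~fog) = True
          idle <-> ~key = True
            ~key = False
          key | ~fog = True
            ~fog = False
        (~cache <-> open) -> (fog <-> cache) = False
          ~cache <-> open = True
            ~cache = True
          fog <-> cache = False
      ~((key <-> (~key | open))) = False
        key <-> (~key | open) = True
          ~key | open = True
            ~key = False
The formula evaluates to True.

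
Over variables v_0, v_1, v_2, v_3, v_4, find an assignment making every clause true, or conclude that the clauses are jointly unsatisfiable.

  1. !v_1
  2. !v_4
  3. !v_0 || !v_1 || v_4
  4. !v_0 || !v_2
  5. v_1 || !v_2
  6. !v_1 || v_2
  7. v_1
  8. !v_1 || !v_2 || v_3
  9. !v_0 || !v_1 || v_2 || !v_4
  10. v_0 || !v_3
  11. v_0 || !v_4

Case v_1 = True:
  Clause (!v_1) is falsified — contradiction.
Case v_1 = False:
  Clause (v_1) is falsified — contradiction.
Both cases fail, so the formula is unsatisfiable.

Unsatisfiable — no assignment works.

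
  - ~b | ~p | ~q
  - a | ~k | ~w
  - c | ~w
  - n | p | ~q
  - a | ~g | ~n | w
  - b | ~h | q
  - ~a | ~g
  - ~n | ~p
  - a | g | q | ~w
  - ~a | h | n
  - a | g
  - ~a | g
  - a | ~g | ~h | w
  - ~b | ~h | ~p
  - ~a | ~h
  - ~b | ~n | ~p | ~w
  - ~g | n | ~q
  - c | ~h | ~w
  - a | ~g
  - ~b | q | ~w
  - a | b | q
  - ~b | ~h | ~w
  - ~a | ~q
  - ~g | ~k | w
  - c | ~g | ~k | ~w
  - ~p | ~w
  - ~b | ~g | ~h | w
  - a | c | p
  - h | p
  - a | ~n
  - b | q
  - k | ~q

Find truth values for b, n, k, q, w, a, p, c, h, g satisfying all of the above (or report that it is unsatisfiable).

Case a = True:
  (~a | ~g) forces g = False.
  Clause (~a | g) is falsified — contradiction.
Case a = False:
  (a | g) forces g = True.
  Clause (a | ~g) is falsified — contradiction.
Both cases fail, so the formula is unsatisfiable.

The formula is unsatisfiable.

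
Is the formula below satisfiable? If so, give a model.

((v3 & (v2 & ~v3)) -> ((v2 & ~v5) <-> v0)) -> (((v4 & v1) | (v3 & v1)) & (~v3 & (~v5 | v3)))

v0: False, v1: True, v2: True, v3: False, v4: True, v5: False

  ((v3 & (v2 & ~v3)) -> ((v2 & ~v5) <-> v0)) -> (((v4 & v1) | (v3 & v1)) & (~v3 & (~v5 | v3))) = True
    (v3 & (v2 & ~v3)) -> ((v2 & ~v5) <-> v0) = True
      v3 & (v2 & ~v3) = False
        v2 & ~v3 = True
          ~v3 = True
      (v2 & ~v5) <-> v0 = False
        v2 & ~v5 = True
          ~v5 = True
    ((v4 & v1) | (v3 & v1)) & (~v3 & (~v5 | v3)) = True
      (v4 & v1) | (v3 & v1) = True
        v4 & v1 = True
        v3 & v1 = False
      ~v3 & (~v5 | v3) = True
        ~v3 = True
        ~v5 | v3 = True
          ~v5 = True
The formula evaluates to True.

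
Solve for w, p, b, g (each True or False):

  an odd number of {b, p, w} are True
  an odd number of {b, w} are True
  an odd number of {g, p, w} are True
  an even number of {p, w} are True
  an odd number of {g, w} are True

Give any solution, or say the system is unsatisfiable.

w = False, p = False, b = True, g = True

{b, p, w}: 1 true → odd ✓
{b, w}: 1 true → odd ✓
{g, p, w}: 1 true → odd ✓
{p, w}: 0 true → even ✓
{g, w}: 1 true → odd ✓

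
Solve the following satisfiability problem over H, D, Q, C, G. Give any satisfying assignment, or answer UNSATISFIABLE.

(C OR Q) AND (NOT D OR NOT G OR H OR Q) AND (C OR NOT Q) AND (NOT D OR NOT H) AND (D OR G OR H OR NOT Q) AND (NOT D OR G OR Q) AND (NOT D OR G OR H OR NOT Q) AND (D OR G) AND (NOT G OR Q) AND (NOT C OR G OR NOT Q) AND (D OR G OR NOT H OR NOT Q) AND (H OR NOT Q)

Try H = False:
  (H OR NOT Q) forces Q = False.
  (C OR Q) forces C = True.
  (NOT G OR Q) forces G = False.
  (NOT D OR G OR Q) forces D = False.
  clause (D OR G) is falsified — backtrack.
So H = True.
  then (NOT D OR NOT H) forces D = False.
  then (D OR G) forces G = True.
  then (NOT G OR Q) forces Q = True.
  then (C OR NOT Q) forces C = True.
All clauses satisfied.

H=T, D=F, Q=T, C=T, G=T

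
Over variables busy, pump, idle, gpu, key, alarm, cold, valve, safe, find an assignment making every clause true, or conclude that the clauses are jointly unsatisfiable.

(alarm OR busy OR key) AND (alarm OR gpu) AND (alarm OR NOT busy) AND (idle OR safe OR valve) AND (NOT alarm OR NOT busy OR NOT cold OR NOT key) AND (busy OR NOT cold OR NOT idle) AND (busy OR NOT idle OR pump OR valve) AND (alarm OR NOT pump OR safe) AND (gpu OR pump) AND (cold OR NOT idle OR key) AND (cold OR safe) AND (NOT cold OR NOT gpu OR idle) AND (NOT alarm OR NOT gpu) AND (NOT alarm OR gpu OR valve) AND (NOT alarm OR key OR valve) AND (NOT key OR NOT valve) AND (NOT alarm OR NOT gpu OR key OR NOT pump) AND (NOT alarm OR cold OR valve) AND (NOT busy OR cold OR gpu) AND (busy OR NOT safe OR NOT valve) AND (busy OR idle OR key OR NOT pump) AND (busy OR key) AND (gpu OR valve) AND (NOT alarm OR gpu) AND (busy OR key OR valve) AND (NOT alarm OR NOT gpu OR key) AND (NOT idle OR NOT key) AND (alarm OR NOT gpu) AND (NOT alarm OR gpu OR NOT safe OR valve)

Case gpu = True:
  (NOT alarm OR NOT gpu) forces alarm = False.
  Clause (alarm OR NOT gpu) is falsified — contradiction.
Case gpu = False:
  (alarm OR gpu) forces alarm = True.
  Clause (NOT alarm OR gpu) is falsified — contradiction.
Both cases fail, so the formula is unsatisfiable.

The formula is unsatisfiable.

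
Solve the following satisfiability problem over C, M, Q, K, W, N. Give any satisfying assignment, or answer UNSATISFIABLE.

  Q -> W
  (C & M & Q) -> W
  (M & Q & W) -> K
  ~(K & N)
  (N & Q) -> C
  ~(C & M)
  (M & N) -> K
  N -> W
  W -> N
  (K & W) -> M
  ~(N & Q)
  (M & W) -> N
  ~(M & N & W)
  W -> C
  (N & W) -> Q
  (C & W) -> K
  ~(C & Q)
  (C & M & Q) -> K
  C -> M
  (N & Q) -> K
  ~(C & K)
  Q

Case Q = True:
  (~N | ~Q) forces N = False.
  (N | ~W) forces W = False.
  Clause (~Q | W) is falsified — contradiction.
Case Q = False:
  Clause (Q) is falsified — contradiction.
Both cases fail, so the formula is unsatisfiable.

Unsatisfiable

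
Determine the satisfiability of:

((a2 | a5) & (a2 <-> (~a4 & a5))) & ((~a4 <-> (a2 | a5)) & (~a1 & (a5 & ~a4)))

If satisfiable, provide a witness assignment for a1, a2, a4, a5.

a1 = False, a2 = True, a4 = False, a5 = True

  (a2 | a5) & (a2 <-> (~a4 & a5)) = True
    a2 | a5 = True
    a2 <-> (~a4 & a5) = True
      ~a4 & a5 = True
        ~a4 = True
  (~a4 <-> (a2 | a5)) & (~a1 & (a5 & ~a4)) = True
    ~a4 <-> (a2 | a5) = True
      ~a4 = True
      a2 | a5 = True
    ~a1 & (a5 & ~a4) = True
      ~a1 = True
      a5 & ~a4 = True
        ~a4 = True
Both conjuncts True, so the formula holds.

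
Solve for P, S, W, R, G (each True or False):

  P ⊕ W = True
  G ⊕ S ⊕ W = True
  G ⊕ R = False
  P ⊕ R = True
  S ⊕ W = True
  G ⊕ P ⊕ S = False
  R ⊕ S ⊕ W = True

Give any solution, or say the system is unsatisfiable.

P: True; S: True; W: False; R: False; G: False

P ⊕ W = T ⊕ F = True ✓
G ⊕ S ⊕ W = F ⊕ T ⊕ F = True ✓
G ⊕ R = F ⊕ F = False ✓
P ⊕ R = T ⊕ F = True ✓
S ⊕ W = T ⊕ F = True ✓
G ⊕ P ⊕ S = F ⊕ T ⊕ T = False ✓
R ⊕ S ⊕ W = F ⊕ T ⊕ F = True ✓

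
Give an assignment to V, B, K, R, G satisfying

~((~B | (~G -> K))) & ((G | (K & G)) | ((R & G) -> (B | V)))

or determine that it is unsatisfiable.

V = True, B = True, K = False, R = False, G = False

  ~((~B | (~G -> K))) = True
    ~B | (~G -> K) = False
      ~B = False
      ~G -> K = False
        ~G = True
  (G | (K & G)) | ((R & G) -> (B | V)) = True
    G | (K & G) = False
      K & G = False
    (R & G) -> (B | V) = True
      R & G = False
      B | V = True
Both conjuncts True, so the formula holds.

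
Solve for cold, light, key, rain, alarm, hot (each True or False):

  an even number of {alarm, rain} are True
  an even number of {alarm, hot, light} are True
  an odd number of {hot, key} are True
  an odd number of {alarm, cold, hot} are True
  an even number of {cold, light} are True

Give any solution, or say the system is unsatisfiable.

Adding constraints 2, 4, 5 mod 2: every variable appears an even number of times on the left, so the left side is 0.
But the right sides sum to 1 (mod 2). 0 ≠ 1 — the system is inconsistent.

UNSATISFIABLE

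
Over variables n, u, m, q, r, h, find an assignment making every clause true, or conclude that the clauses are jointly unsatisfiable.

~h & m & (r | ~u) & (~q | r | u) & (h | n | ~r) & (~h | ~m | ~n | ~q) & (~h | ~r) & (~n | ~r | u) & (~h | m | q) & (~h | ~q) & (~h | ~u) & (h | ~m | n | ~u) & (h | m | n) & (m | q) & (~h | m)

Unit clause (~h) forces h = False.
Unit clause (m) forces m = True.
Set n = True.
Set u = False.
  then (~n | ~r | u) forces r = False.
  then (~q | r | u) forces q = False.
All clauses satisfied.

n = True, u = False, m = True, q = False, r = False, h = False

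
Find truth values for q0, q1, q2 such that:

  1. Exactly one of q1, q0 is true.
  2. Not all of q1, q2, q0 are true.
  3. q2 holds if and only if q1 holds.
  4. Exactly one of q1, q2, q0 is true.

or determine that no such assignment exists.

q0=T, q1=F, q2=F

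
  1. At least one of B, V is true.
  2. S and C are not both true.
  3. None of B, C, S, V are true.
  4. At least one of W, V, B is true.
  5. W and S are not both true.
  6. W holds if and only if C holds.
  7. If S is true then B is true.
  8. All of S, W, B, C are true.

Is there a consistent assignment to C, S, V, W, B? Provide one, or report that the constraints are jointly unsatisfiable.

Case C = True:
  Constraint (3) is violated (C=T) — contradiction.
Case C = False:
  Constraint (8) is violated (C=F) — contradiction.
Both cases fail — unsatisfiable.

No satisfying assignment exists.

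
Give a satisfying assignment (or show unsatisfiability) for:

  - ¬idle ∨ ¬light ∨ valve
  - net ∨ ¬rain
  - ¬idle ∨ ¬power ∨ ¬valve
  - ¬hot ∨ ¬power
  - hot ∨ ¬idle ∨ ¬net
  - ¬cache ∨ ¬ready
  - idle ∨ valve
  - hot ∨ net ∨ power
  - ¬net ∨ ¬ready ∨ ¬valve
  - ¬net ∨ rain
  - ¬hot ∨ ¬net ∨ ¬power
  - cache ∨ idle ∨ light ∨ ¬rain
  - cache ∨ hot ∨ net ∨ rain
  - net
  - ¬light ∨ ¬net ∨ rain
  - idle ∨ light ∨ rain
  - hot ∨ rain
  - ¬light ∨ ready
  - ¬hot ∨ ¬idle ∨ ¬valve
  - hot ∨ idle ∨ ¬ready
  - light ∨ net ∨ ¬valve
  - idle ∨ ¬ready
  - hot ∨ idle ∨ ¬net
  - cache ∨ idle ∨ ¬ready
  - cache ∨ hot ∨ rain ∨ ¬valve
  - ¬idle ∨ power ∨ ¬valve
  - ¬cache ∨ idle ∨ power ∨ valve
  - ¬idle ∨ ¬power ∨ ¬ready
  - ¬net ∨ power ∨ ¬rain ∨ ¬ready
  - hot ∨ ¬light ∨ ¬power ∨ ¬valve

rain = True, valve = False, hot = True, light = False, idle = True, net = True, power = False, cache = False, ready = False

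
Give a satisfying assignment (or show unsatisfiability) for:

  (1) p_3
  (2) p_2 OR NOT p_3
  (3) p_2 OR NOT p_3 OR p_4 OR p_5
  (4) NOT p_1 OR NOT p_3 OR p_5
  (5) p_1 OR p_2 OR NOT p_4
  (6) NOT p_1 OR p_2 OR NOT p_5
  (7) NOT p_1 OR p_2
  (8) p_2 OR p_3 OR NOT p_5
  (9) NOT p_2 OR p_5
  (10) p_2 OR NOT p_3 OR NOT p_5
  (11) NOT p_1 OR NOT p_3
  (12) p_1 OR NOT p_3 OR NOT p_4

Unit clause (p_3) forces p_3 = True.
In (p_2 OR NOT p_3) only p_2 is left, so p_2 = True.
In (NOT p_2 OR p_5) only p_5 is left, so p_5 = True.
In (NOT p_1 OR NOT p_3) only NOT p_1 is left, so p_1 = False.
In (p_1 OR NOT p_3 OR NOT p_4) only NOT p_4 is left, so p_4 = False.
All clauses satisfied.

p_1=F; p_2=T; p_3=T; p_4=F; p_5=T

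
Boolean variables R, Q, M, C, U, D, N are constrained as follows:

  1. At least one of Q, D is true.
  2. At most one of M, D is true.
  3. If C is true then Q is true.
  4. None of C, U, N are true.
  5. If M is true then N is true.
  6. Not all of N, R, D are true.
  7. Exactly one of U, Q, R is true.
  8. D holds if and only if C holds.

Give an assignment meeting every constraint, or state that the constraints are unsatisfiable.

R=F, Q=T, M=F, C=F, U=F, D=F, N=F

  (1) {Q, D}: 1 true — at least one ✓
  (2) {M, D}: 0 true — at most one ✓
  (3) C=F ⇒ Q: vacuous ✓
  (4) {C, U, N}: 0 true — none ✓
  (5) M=F ⇒ N: vacuous ✓
  (6) {N, R, D}: 0/3 true — not all ✓
  (7) {U, Q, R}: 1 true — exactly one ✓
  (8) D=F, C=F — same ✓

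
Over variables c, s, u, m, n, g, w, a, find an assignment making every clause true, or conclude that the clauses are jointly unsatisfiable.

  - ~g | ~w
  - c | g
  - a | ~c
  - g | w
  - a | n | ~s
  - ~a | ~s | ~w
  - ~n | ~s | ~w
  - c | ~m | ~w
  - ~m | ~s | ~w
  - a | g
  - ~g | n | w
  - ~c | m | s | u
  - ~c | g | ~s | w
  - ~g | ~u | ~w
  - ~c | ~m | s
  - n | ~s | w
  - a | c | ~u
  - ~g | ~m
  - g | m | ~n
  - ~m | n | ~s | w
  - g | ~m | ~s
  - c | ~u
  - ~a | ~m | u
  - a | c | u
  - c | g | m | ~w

Set c = True.
  then (a | ~c) forces a = True.
Set s = False.
  then (~c | ~m | s) forces m = False.
  then (~c | m | s | u) forces u = True.
Set n = False.
Try g = True:
  (~g | ~w) forces w = False.
  clause (~g | n | w) is falsified — backtrack.
So g = False.
  then (g | w) forces w = True.
All clauses satisfied.

c=T, s=F, u=T, m=F, n=F, g=F, w=T, a=T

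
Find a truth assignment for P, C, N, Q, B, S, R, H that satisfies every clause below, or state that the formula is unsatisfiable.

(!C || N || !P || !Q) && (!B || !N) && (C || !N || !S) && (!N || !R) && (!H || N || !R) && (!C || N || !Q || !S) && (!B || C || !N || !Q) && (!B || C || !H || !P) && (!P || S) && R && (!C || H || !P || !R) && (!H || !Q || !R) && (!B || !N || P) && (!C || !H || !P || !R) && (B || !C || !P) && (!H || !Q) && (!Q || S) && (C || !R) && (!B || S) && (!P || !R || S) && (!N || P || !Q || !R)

P=F, C=T, N=F, Q=F, B=T, S=T, R=T, H=F

Unit clause (R) forces R = True.
In (C || !R) only C is left, so C = True.
In (!N || !R) only !N is left, so N = False.
In (!H || N || !R) only !H is left, so H = False.
In (!C || H || !P || !R) only !P is left, so P = False.
Set Q = False.
Set B = True.
  then (!B || S) forces S = True.
All clauses satisfied.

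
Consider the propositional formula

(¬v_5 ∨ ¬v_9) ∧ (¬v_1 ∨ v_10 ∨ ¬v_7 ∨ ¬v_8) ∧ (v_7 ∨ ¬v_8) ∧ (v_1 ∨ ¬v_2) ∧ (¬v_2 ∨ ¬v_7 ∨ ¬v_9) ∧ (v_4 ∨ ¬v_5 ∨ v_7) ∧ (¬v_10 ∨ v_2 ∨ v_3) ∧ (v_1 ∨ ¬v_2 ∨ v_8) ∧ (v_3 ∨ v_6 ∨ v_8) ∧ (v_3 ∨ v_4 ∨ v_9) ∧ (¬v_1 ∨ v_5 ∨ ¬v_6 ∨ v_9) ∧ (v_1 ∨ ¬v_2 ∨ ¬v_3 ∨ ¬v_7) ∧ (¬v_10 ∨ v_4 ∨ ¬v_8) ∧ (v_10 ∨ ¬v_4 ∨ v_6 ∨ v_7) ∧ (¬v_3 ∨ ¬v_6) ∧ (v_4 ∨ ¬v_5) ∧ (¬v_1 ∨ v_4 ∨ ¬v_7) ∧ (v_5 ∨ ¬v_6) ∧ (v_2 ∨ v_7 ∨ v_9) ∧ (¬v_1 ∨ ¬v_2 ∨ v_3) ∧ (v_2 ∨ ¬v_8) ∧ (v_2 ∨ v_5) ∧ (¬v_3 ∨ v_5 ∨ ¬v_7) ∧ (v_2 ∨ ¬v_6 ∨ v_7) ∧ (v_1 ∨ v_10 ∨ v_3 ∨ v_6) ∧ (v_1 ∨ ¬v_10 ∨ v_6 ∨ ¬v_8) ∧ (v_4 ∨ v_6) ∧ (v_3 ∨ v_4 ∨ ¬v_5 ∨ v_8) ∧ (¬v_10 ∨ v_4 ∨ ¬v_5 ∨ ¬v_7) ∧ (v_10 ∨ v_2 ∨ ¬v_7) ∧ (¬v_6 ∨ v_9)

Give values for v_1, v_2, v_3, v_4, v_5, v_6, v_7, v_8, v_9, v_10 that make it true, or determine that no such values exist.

v_1 = True, v_2 = True, v_3 = True, v_4 = True, v_5 = True, v_6 = False, v_7 = True, v_8 = False, v_9 = False, v_10 = True

Set v_1 = True.
Set v_2 = True.
  then (¬v_1 ∨ ¬v_2 ∨ v_3) forces v_3 = True.
  then (¬v_3 ∨ ¬v_6) forces v_6 = False.
  then (v_4 ∨ v_6) forces v_4 = True.
Set v_5 = True.
  then (¬v_5 ∨ ¬v_9) forces v_9 = False.
Set v_7 = True.
Set v_8 = False.
Set v_10 = True.
All clauses satisfied.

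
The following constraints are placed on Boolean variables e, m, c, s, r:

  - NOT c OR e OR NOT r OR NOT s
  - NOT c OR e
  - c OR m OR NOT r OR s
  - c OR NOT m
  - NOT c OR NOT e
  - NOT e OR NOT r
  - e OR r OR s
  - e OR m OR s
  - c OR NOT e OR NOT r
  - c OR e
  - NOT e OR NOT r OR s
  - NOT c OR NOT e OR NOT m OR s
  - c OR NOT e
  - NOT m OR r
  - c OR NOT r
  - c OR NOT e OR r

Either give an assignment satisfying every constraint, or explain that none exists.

Unsatisfiable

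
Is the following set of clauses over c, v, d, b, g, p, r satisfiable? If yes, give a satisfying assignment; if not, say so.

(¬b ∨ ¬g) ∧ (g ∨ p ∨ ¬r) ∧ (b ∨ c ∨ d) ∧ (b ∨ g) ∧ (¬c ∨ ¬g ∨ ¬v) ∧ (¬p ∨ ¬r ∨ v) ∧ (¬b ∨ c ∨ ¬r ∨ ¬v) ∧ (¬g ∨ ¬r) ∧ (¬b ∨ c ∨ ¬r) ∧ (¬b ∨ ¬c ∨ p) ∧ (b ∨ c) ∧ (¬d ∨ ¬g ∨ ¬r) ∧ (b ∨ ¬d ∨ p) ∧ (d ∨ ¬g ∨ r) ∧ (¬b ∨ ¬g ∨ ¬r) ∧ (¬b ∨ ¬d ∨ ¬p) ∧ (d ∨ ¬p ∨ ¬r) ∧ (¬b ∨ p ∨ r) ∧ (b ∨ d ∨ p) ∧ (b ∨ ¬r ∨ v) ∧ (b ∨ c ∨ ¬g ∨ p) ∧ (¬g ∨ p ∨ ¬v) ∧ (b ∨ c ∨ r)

Set c = False.
  then (b ∨ c) forces b = True.
  then (¬b ∨ ¬g) forces g = False.
  then (¬b ∨ c ∨ ¬r) forces r = False.
  then (¬b ∨ p ∨ r) forces p = True.
  then (¬b ∨ ¬d ∨ ¬p) forces d = False.
Set v = True.
All clauses satisfied.

c=F, v=T, d=F, b=T, g=F, p=T, r=F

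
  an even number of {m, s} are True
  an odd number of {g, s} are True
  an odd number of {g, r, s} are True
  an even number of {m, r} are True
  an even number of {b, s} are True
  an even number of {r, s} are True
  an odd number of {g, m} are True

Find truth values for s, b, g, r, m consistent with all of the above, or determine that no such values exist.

s = False, b = False, g = True, r = False, m = False

{m, s}: 0 true → even ✓
{g, s}: 1 true → odd ✓
{g, r, s}: 1 true → odd ✓
{m, r}: 0 true → even ✓
{b, s}: 0 true → even ✓
{r, s}: 0 true → even ✓
{g, m}: 1 true → odd ✓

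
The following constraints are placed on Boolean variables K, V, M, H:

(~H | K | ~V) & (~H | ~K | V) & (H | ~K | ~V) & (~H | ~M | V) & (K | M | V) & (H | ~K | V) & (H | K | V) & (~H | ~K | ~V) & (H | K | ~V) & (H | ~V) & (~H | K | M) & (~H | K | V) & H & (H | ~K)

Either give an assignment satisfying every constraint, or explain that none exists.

The formula is unsatisfiable.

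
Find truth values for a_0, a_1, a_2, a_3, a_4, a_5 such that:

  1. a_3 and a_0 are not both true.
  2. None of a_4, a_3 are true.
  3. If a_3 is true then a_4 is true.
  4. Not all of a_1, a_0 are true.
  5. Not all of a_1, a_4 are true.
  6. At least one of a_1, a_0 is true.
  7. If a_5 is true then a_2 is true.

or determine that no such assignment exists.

a_0 = False; a_1 = True; a_2 = True; a_3 = False; a_4 = False; a_5 = False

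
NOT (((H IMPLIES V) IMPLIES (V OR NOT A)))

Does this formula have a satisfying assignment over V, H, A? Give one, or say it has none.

V = False; H = False; A = True

  NOT (((H IMPLIES V) IMPLIES (V OR NOT A))) = True
    (H IMPLIES V) IMPLIES (V OR NOT A) = False
      H IMPLIES V = True
      V OR NOT A = False
        NOT A = False
The formula evaluates to True.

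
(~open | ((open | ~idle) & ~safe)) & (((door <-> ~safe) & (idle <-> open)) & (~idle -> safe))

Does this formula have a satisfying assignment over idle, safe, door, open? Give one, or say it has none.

idle: False, safe: True, door: False, open: False

  ~open | ((open | ~idle) & ~safe) = True
    ~open = True
    (open | ~idle) & ~safe = False
      open | ~idle = True
        ~idle = True
      ~safe = False
  ((door <-> ~safe) & (idle <-> open)) & (~idle -> safe) = True
    (door <-> ~safe) & (idle <-> open) = True
      door <-> ~safe = True
        ~safe = False
      idle <-> open = True
    ~idle -> safe = True
      ~idle = True
Both conjuncts True, so the formula holds.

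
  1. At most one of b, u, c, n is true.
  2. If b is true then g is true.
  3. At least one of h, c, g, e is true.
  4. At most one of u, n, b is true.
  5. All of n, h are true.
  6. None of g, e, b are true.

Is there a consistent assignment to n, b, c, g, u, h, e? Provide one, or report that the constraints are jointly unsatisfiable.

n = True, b = False, c = False, g = False, u = False, h = True, e = False

  (1) {b, u, c, n}: 1 true — at most one ✓
  (2) b=F ⇒ g: vacuous ✓
  (3) {h, c, g, e}: 1 true — at least one ✓
  (4) {u, n, b}: 1 true — at most one ✓
  (5) {n, h}: all 2 true ✓
  (6) {g, e, b}: 0 true — none ✓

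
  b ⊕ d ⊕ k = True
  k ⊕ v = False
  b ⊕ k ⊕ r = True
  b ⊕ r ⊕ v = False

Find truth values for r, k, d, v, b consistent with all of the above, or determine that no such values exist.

Adding constraints 2, 3, 4 mod 2: every variable appears an even number of times on the left, so the left side is 0.
But the right sides sum to 1 (mod 2). 0 ≠ 1 — the system is inconsistent.

The formula is unsatisfiable.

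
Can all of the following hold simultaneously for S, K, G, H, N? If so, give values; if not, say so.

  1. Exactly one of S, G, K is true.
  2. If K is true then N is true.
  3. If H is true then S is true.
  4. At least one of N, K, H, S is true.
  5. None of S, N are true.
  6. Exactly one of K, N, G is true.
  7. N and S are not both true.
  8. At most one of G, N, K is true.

Case S = True:
  Constraint (5) is violated (S=T) — contradiction.
Case S = False:
  (3) with S=F forces H = False.
  (5) forces N = False.
  (2) with N=F forces K = False.
  Constraint (4) is violated (N=F, K=F, H=F, S=F) — contradiction.
Both cases fail — unsatisfiable.

No satisfying assignment exists.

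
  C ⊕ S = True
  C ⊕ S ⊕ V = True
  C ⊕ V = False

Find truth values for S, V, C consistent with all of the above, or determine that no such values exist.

S = True; V = False; C = False

C ⊕ S = F ⊕ T = True ✓
C ⊕ S ⊕ V = F ⊕ T ⊕ F = True ✓
C ⊕ V = F ⊕ F = False ✓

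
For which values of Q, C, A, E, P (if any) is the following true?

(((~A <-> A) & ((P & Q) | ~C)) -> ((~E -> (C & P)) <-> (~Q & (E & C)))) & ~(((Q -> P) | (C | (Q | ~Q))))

Unsatisfiable — no assignment works.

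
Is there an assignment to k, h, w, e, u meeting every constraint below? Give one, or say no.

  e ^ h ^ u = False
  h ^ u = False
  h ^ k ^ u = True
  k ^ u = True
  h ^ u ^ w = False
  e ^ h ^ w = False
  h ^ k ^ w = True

k = True, h = False, w = False, e = False, u = False

e ^ h ^ u = F ^ F ^ F = False ✓
h ^ u = F ^ F = False ✓
h ^ k ^ u = F ^ T ^ F = True ✓
k ^ u = T ^ F = True ✓
h ^ u ^ w = F ^ F ^ F = False ✓
e ^ h ^ w = F ^ F ^ F = False ✓
h ^ k ^ w = F ^ T ^ F = True ✓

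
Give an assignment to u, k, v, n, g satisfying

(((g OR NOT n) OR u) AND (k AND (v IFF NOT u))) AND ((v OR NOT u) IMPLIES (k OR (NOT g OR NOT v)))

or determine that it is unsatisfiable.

u=F; k=T; v=T; n=T; g=T

  ((g OR NOT n) OR u) AND (k AND (v IFF NOT u)) = True
    (g OR NOT n) OR u = True
      g OR NOT n = True
        NOT n = False
    k AND (v IFF NOT u) = True
      v IFF NOT u = True
        NOT u = True
  (v OR NOT u) IMPLIES (k OR (NOT g OR NOT v)) = True
    v OR NOT u = True
      NOT u = True
    k OR (NOT g OR NOT v) = True
      NOT g OR NOT v = False
        NOT g = False
        NOT v = False
Both conjuncts True, so the formula holds.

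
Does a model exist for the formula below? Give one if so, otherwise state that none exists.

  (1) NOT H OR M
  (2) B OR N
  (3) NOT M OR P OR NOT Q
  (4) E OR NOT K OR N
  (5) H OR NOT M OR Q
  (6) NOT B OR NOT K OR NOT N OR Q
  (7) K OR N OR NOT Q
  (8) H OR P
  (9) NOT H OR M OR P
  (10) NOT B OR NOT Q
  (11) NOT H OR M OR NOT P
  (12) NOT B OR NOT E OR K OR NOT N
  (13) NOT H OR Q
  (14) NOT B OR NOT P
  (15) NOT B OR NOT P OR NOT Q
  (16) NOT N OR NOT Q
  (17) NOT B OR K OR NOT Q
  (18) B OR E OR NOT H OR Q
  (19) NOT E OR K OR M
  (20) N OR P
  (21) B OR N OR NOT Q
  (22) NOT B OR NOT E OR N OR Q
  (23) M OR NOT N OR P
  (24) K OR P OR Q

Set N = True.
  then (NOT N OR NOT Q) forces Q = False.
  then (NOT H OR Q) forces H = False.
  then (H OR NOT M OR Q) forces M = False.
  then (H OR P) forces P = True.
  then (NOT B OR NOT P) forces B = False.
Set E = False.
Set K = False.
All clauses satisfied.

N = True, E = False, H = False, M = False, P = True, B = False, K = False, Q = False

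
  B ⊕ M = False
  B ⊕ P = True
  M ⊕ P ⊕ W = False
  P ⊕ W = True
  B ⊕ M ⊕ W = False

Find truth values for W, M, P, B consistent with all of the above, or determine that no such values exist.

Adding constraints 2, 3, 5 mod 2: every variable appears an even number of times on the left, so the left side is 0.
But the right sides sum to 1 (mod 2). 0 ≠ 1 — the system is inconsistent.

The formula is unsatisfiable.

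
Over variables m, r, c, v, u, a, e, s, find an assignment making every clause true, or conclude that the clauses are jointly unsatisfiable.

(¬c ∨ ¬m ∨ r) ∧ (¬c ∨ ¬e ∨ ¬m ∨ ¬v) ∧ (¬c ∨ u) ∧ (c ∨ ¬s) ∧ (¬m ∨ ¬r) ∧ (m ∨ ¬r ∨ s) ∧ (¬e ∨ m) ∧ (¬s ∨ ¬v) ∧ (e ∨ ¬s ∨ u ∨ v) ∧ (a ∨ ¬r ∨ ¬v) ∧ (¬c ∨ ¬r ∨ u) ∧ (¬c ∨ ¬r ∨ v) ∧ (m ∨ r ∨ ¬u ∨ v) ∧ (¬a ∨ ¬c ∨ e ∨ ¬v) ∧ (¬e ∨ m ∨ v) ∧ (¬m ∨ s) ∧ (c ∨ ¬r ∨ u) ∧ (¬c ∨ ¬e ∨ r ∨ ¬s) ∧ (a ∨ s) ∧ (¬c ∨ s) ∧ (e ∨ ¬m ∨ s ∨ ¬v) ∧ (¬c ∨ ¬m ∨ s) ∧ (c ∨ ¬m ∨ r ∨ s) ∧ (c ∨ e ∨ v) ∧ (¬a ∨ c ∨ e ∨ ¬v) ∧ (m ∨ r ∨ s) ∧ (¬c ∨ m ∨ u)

Case s = True:
  (c ∨ ¬s) forces c = True.
  (¬c ∨ u) forces u = True.
  (¬s ∨ ¬v) forces v = False.
  (¬c ∨ ¬r ∨ v) forces r = False.
  (¬c ∨ ¬m ∨ r) forces m = False.
  Clause (m ∨ r ∨ ¬u ∨ v) is falsified — contradiction.
Case s = False:
  (¬m ∨ s) forces m = False.
  (m ∨ ¬r ∨ s) forces r = False.
  Clause (m ∨ r ∨ s) is falsified — contradiction.
Both cases fail, so the formula is unsatisfiable.

No satisfying assignment exists.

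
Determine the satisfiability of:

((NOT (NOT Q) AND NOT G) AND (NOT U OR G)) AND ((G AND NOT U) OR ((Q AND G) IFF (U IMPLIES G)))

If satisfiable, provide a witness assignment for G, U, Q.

Case G = True: the conjunct NOT G is False.
Case G = False: the formula simplifies to (NOT (NOT Q) AND NOT U) AND U.
  U = True: the conjunct NOT U is False.
  U = False: the conjunct U is False.
Both cases fail — unsatisfiable.

No satisfying assignment exists.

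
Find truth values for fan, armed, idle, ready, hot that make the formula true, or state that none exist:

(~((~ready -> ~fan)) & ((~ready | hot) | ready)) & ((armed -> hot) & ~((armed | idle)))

fan = True; armed = False; idle = False; ready = False; hot = True

  ~((~ready -> ~fan)) & ((~ready | hot) | ready) = True
    ~((~ready -> ~fan)) = True
      ~ready -> ~fan = False
        ~ready = True
        ~fan = False
    (~ready | hot) | ready = True
      ~ready | hot = True
        ~ready = True
  (armed -> hot) & ~((armed | idle)) = True
    armed -> hot = True
    ~((armed | idle)) = True
      armed | idle = False
Both conjuncts True, so the formula holds.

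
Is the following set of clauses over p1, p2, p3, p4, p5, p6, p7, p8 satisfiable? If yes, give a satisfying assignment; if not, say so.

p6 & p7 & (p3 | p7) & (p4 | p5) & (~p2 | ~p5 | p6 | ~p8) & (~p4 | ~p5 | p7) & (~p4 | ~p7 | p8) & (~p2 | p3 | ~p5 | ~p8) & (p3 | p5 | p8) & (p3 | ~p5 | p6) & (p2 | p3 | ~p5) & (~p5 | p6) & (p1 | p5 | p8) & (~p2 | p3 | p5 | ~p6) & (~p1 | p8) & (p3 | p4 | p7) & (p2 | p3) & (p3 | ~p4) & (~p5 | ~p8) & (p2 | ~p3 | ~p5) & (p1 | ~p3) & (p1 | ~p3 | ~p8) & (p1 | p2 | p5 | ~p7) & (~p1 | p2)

p1 = False, p2 = True, p3 = False, p4 = False, p5 = True, p6 = True, p7 = True, p8 = False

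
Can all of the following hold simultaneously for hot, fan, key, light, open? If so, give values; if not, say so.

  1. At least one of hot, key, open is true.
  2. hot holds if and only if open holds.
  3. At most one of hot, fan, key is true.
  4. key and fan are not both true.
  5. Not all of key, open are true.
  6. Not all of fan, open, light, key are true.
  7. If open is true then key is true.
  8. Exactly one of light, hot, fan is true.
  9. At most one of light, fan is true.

hot=F; fan=F; key=T; light=T; open=F

  (1) {hot, key, open}: 1 true — at least one ✓
  (2) hot=F, open=F — same ✓
  (3) {hot, fan, key}: 1 true — at most one ✓
  (4) key=T, fan=F — not both ✓
  (5) {key, open}: 1/2 true — not all ✓
  (6) {fan, open, light, key}: 2/4 true — not all ✓
  (7) open=F ⇒ key: vacuous ✓
  (8) {light, hot, fan}: 1 true — exactly one ✓
  (9) {light, fan}: 1 true — at most one ✓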